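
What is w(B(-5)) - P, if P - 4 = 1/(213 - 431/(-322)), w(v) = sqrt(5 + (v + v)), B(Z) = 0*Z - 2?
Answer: -207373/69017 ≈ -3.0047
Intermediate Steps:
B(Z) = -2 (B(Z) = 0 - 2 = -2)
w(v) = sqrt(5 + 2*v)
P = 276390/69017 (P = 4 + 1/(213 - 431/(-322)) = 4 + 1/(213 - 431*(-1/322)) = 4 + 1/(213 + 431/322) = 4 + 1/(69017/322) = 4 + 322/69017 = 276390/69017 ≈ 4.0047)
w(B(-5)) - P = sqrt(5 + 2*(-2)) - 1*276390/69017 = sqrt(5 - 4) - 276390/69017 = sqrt(1) - 276390/69017 = 1 - 276390/69017 = -207373/69017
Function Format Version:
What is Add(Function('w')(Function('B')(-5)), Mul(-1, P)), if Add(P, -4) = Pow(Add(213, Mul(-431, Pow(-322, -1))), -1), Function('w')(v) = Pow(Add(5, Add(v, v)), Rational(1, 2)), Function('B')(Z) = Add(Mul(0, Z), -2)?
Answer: Rational(-207373, 69017) ≈ -3.0047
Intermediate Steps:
Function('B')(Z) = -2 (Function('B')(Z) = Add(0, -2) = -2)
Function('w')(v) = Pow(Add(5, Mul(2, v)), Rational(1, 2))
P = Rational(276390, 69017) (P = Add(4, Pow(Add(213, Mul(-431, Pow(-322, -1))), -1)) = Add(4, Pow(Add(213, Mul(-431, Rational(-1, 322))), -1)) = Add(4, Pow(Add(213, Rational(431, 322)), -1)) = Add(4, Pow(Rational(69017, 322), -1)) = Add(4, Rational(322, 69017)) = Rational(276390, 69017) ≈ 4.0047)
Add(Function('w')(Function('B')(-5)), Mul(-1, P)) = Add(Pow(Add(5, Mul(2, -2)), Rational(1, 2)), Mul(-1, Rational(276390, 69017))) = Add(Pow(Add(5, -4), Rational(1, 2)), Rational(-276390, 69017)) = Add(Pow(1, Rational(1, 2)), Rational(-276390, 69017)) = Add(1, Rational(-276390, 69017)) = Rational(-207373, 69017)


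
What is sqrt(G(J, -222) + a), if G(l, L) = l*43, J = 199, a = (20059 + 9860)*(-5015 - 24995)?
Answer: I*sqrt(897860633) ≈ 29964.0*I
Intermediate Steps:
a = -897869190 (a = 29919*(-30010) = -897869190)
G(l, L) = 43*l
sqrt(G(J, -222) + a) = sqrt(43*199 - 897869190) = sqrt(8557 - 897869190) = sqrt(-897860633) = I*sqrt(897860633)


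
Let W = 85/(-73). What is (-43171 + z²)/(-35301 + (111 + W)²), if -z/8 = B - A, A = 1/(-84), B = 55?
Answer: -353718519337/54609340905 ≈ -6.4772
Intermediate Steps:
A = -1/84 ≈ -0.011905
W = -85/73 (W = 85*(-1/73) = -85/73 ≈ -1.1644)
z = -9242/21 (z = -8*(55 - 1*(-1/84)) = -8*(55 + 1/84) = -8*4621/84 = -9242/21 ≈ -440.10)
(-43171 + z²)/(-35301 + (111 + W)²) = (-43171 + (-9242/21)²)/(-35301 + (111 - 85/73)²) = (-43171 + 85414564/441)/(-35301 + (8018/73)²) = 66376153/(441*(-35301 + 64288324/5329)) = 66376153/(441*(-123830705/5329)) = (66376153/441)*(-5329/123830705) = -353718519337/54609340905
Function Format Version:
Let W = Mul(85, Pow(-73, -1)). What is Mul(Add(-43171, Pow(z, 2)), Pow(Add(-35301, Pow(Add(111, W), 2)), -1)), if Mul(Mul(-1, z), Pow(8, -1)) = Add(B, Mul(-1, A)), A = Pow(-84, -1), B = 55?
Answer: Rational(-353718519337, 54609340905) ≈ -6.4772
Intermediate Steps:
A = Rational(-1, 84) ≈ -0.011905
W = Rational(-85, 73) (W = Mul(85, Rational(-1, 73)) = Rational(-85, 73) ≈ -1.1644)
z = Rational(-9242, 21) (z = Mul(-8, Add(55, Mul(-1, Rational(-1, 84)))) = Mul(-8, Add(55, Rational(1, 84))) = Mul(-8, Rational(4621, 84)) = Rational(-9242, 21) ≈ -440.10)
Mul(Add(-43171, Pow(z, 2)), Pow(Add(-35301, Pow(Add(111, W), 2)), -1)) = Mul(Add(-43171, Pow(Rational(-9242, 21), 2)), Pow(Add(-35301, Pow(Add(111, Rational(-85, 73)), 2)), -1)) = Mul(Add(-43171, Rational(85414564, 441)), Pow(Add(-35301, Pow(Rational(8018, 73), 2)), -1)) = Mul(Rational(66376153, 441), Pow(Add(-35301, Rational(64288324, 5329)), -1)) = Mul(Rational(66376153, 441), Pow(Rational(-123830705, 5329), -1)) = Mul(Rational(66376153, 441), Rational(-5329, 123830705)) = Rational(-353718519337, 54609340905)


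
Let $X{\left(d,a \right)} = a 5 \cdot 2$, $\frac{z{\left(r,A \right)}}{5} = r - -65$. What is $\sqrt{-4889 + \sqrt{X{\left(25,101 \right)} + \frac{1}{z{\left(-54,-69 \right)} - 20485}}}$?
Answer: $\frac{\sqrt{-226732752900 + 6810 \sqrt{46839858730}}}{6810} \approx 69.694 i$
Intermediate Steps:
$z{\left(r,A \right)} = 325 + 5 r$ ($z{\left(r,A \right)} = 5 \left(r - -65\right) = 5 \left(r + 65\right) = 5 \left(65 + r\right) = 325 + 5 r$)
$X{\left(d,a \right)} = 10 a$ ($X{\left(d,a \right)} = 5 a 2 = 10 a$)
$\sqrt{-4889 + \sqrt{X{\left(25,101 \right)} + \frac{1}{z{\left(-54,-69 \right)} - 20485}}} = \sqrt{-4889 + \sqrt{10 \cdot 101 + \frac{1}{\left(325 + 5 \left(-54\right)\right) - 20485}}} = \sqrt{-4889 + \sqrt{1010 + \frac{1}{\left(325 - 270\right) - 20485}}} = \sqrt{-4889 + \sqrt{1010 + \frac{1}{55 - 20485}}} = \sqrt{-4889 + \sqrt{1010 + \frac{1}{-20430}}} = \sqrt{-4889 + \sqrt{1010 - \frac{1}{20430}}} = \sqrt{-4889 + \sqrt{\frac{20634299}{20430}}} = \sqrt{-4889 + \frac{\sqrt{46839858730}}{6810}}$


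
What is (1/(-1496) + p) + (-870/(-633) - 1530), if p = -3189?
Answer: -1489147035/315656 ≈ -4717.6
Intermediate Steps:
(1/(-1496) + p) + (-870/(-633) - 1530) = (1/(-1496) - 3189) + (-870/(-633) - 1530) = (-1/1496 - 3189) + (-870*(-1/633) - 1530) = -4770745/1496 + (290/211 - 1530) = -4770745/1496 - 322540/211 = -1489147035/315656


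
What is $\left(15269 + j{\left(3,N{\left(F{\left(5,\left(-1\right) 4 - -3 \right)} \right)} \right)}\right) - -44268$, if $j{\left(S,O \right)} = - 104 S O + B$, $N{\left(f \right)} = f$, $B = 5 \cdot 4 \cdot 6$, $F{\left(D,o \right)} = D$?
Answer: $58097$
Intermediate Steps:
$B = 120$ ($B = 20 \cdot 6 = 120$)
$j{\left(S,O \right)} = 120 - 104 O S$ ($j{\left(S,O \right)} = - 104 S O + 120 = - 104 O S + 120 = 120 - 104 O S$)
$\left(15269 + j{\left(3,N{\left(F{\left(5,\left(-1\right) 4 - -3 \right)} \right)} \right)}\right) - -44268 = \left(15269 + \left(120 - 520 \cdot 3\right)\right) - -44268 = \left(15269 + \left(120 - 1560\right)\right) + 44268 = \left(15269 - 1440\right) + 44268 = 13829 + 44268 = 58097$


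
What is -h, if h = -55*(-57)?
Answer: -3135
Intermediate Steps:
h = 3135
-h = -1*3135 = -3135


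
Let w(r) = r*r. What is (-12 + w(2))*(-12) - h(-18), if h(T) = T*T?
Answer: -228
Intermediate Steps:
h(T) = T²
w(r) = r²
(-12 + w(2))*(-12) - h(-18) = (-12 + 2²)*(-12) - 1*(-18)² = (-12 + 4)*(-12) - 1*324 = -8*(-12) - 324 = 96 - 324 = -228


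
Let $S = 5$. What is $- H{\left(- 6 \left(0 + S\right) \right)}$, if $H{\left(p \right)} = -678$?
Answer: $678$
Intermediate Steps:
$- H{\left(- 6 \left(0 + S\right) \right)} = \left(-1\right) \left(-678\right) = 678$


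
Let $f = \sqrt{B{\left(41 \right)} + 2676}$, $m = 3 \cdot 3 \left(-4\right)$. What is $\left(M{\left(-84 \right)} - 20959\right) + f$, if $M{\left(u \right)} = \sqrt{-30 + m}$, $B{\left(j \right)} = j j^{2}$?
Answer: $-20959 + \sqrt{71597} + i \sqrt{66} \approx -20691.0 + 8.124 i$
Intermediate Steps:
$m = -36$ ($m = 9 \left(-4\right) = -36$)
$B{\left(j \right)} = j^{3}$
$f = \sqrt{71597}$ ($f = \sqrt{41^{3} + 2676} = \sqrt{68921 + 2676} = \sqrt{71597} \approx 267.58$)
$M{\left(u \right)} = i \sqrt{66}$ ($M{\left(u \right)} = \sqrt{-30 - 36} = \sqrt{-66} = i \sqrt{66}$)
$\left(M{\left(-84 \right)} - 20959\right) + f = \left(i \sqrt{66} - 20959\right) + \sqrt{71597} = \left(-20959 + i \sqrt{66}\right) + \sqrt{71597} = -20959 + \sqrt{71597} + i \sqrt{66}$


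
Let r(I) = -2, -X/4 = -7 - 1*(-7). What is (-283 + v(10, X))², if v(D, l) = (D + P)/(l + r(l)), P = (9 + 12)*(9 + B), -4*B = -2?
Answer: 2405601/16 ≈ 1.5035e+5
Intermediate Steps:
B = ½ (B = -¼*(-2) = ½ ≈ 0.50000)
X = 0 (X = -4*(-7 - 1*(-7)) = -4*(-7 + 7) = -4*0 = 0)
P = 399/2 (P = (9 + 12)*(9 + ½) = 21*(19/2) = 399/2 ≈ 199.50)
v(D, l) = (399/2 + D)/(-2 + l) (v(D, l) = (D + 399/2)/(l - 2) = (399/2 + D)/(-2 + l))
(-283 + v(10, X))² = (-283 + (399/2 + 10)/(-2 + 0))² = (-283 + (419/2)/(-2))² = (-283 - ½*419/2)² = (-283 - 419/4)² = (-1551/4)² = 2405601/16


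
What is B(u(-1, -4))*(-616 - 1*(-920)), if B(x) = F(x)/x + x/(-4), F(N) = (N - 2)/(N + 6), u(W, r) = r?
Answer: 532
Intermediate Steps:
F(N) = (-2 + N)/(6 + N)
B(x) = -x/4 + (-2 + x)/(x*(6 + x)) (B(x) = ((-2 + x)/(6 + x))/x + x/(-4) = (-2 + x)/(x*(6 + x)) + x*(-¼) = (-2 + x)/(x*(6 + x)) - x/4 = -x/4 + (-2 + x)/(x*(6 + x)))
B(u(-1, -4))*(-616 - 1*(-920)) = ((-2 - 4 - ¼*(-4)²*(6 - 4))/((-4)*(6 - 4)))*(-616 - 1*(-920)) = (-¼*(-2 - 4 - ¼*16*2)/2)*(-616 + 920) = -¼*½*(-2 - 4 - 8)*304 = -¼*½*(-14)*304 = (7/4)*304 = 532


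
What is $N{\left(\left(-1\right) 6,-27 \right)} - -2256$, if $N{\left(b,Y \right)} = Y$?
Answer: $2229$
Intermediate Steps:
$N{\left(\left(-1\right) 6,-27 \right)} - -2256 = -27 - -2256 = -27 + 2256 = 2229$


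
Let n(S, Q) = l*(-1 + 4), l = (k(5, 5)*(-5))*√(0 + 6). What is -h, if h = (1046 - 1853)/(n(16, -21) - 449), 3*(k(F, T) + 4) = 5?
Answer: -362343/194251 - 28245*√6/194251 ≈ -2.2215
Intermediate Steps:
k(F, T) = -7/3 (k(F, T) = -4 + (⅓)*5 = -4 + 5/3 = -7/3)
l = 35*√6/3 (l = (-7/3*(-5))*√(0 + 6) = 35*√6/3 ≈ 28.577)
n(S, Q) = 35*√6 (n(S, Q) = (35*√6/3)*(-1 + 4) = (35*√6/3)*3 = 35*√6)
h = -807/(-449 + 35*√6) (h = (1046 - 1853)/(35*√6 - 449) = -807/(-449 + 35*√6) ≈ 2.2215)
-h = -(362343/194251 + 28245*√6/194251) = -362343/194251 - 28245*√6/194251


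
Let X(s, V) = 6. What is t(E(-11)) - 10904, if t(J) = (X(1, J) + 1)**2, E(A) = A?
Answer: -10855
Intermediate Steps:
t(J) = 49 (t(J) = (6 + 1)**2 = 7**2 = 49)
t(E(-11)) - 10904 = 49 - 10904 = -10855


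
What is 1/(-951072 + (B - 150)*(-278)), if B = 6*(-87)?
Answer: -1/764256 ≈ -1.3085e-6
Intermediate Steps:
B = -522
1/(-951072 + (B - 150)*(-278)) = 1/(-951072 + (-522 - 150)*(-278)) = 1/(-951072 - 672*(-278)) = 1/(-951072 + 186816) = 1/(-764256) = -1/764256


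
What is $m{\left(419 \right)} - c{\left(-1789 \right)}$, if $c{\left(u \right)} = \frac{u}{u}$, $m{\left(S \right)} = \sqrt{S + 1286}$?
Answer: $-1 + \sqrt{1705} \approx 40.292$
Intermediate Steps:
$m{\left(S \right)} = \sqrt{1286 + S}$
$c{\left(u \right)} = 1$
$m{\left(419 \right)} - c{\left(-1789 \right)} = \sqrt{1286 + 419} - 1 = \sqrt{1705} - 1 = -1 + \sqrt{1705}$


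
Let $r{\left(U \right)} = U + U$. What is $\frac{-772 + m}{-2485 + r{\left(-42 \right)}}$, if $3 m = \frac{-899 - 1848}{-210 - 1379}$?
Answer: $\frac{3677377}{12246423} \approx 0.30028$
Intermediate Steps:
$r{\left(U \right)} = 2 U$
$m = \frac{2747}{4767}$ ($m = \frac{\left(-899 - 1848\right) \frac{1}{-210 - 1379}}{3} = \frac{\left(-2747\right) \frac{1}{-1589}}{3} = \frac{\left(-2747\right) \left(- \frac{1}{1589}\right)}{3} = \frac{1}{3} \cdot \frac{2747}{1589} = \frac{2747}{4767} \approx 0.57625$)
$\frac{-772 + m}{-2485 + r{\left(-42 \right)}} = \frac{-772 + \frac{2747}{4767}}{-2485 + 2 \left(-42\right)} = - \frac{3677377}{4767 \left(-2485 - 84\right)} = - \frac{3677377}{4767 \left(-2569\right)} = \left(- \frac{3677377}{4767}\right) \left(- \frac{1}{2569}\right) = \frac{3677377}{12246423}$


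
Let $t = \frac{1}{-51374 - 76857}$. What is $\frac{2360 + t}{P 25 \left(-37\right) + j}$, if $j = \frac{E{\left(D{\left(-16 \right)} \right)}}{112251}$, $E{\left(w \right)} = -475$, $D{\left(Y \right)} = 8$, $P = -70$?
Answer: $\frac{1998233924877}{54824423138825} \approx 0.036448$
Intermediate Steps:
$t = - \frac{1}{128231}$ ($t = \frac{1}{-128231} = - \frac{1}{128231} \approx -7.7984 \cdot 10^{-6}$)
$j = - \frac{475}{112251} \approx -0.0042316$
$\frac{2360 + t}{P 25 \left(-37\right) + j} = \frac{2360 - \frac{1}{128231}}{\left(-70\right) 25 \left(-37\right) - \frac{475}{112251}} = \frac{302625159}{128231 \left(\left(-1750\right) \left(-37\right) - \frac{475}{112251}\right)} = \frac{302625159}{128231 \left(64750 - \frac{475}{112251}\right)} = \frac{302625159}{128231 \cdot \frac{7268251775}{112251}} = \frac{302625159}{128231} \cdot \frac{112251}{7268251775} = \frac{1998233924877}{54824423138825}$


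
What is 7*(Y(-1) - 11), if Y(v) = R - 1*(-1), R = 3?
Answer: -49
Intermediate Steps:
Y(v) = 4 (Y(v) = 3 - 1*(-1) = 3 + 1 = 4)
7*(Y(-1) - 11) = 7*(4 - 11) = 7*(-7) = -49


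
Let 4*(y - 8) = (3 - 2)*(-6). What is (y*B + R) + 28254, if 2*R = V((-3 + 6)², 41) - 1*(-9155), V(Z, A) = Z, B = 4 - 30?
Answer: 32667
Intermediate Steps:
B = -26
y = 13/2 (y = 8 + ((3 - 2)*(-6))/4 = 8 + (1*(-6))/4 = 8 + (¼)*(-6) = 8 - 3/2 = 13/2 ≈ 6.5000)
R = 4582 (R = ((-3 + 6)² - 1*(-9155))/2 = (3² + 9155)/2 = (9 + 9155)/2 = (½)*9164 = 4582)
(y*B + R) + 28254 = ((13/2)*(-26) + 4582) + 28254 = (-169 + 4582) + 28254 = 4413 + 28254 = 32667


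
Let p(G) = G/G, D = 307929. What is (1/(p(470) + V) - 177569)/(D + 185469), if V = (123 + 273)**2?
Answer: -13922918936/38686597083 ≈ -0.35989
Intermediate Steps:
V = 156816 (V = 396**2 = 156816)
p(G) = 1
(1/(p(470) + V) - 177569)/(D + 185469) = (1/(1 + 156816) - 177569)/(307929 + 185469) = (1/156817 - 177569)/493398 = (1/156817 - 177569)*(1/493398) = -27845837872/156817*1/493398 = -13922918936/38686597083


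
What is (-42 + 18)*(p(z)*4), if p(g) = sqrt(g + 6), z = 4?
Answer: -96*sqrt(10) ≈ -303.58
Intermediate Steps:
p(g) = sqrt(6 + g)
(-42 + 18)*(p(z)*4) = (-42 + 18)*(sqrt(6 + 4)*4) = -24*sqrt(10)*4 = -96*sqrt(10)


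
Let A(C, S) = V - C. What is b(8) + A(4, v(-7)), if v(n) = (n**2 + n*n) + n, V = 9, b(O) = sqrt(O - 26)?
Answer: 5 + 3*I*sqrt(2) ≈ 5.0 + 4.2426*I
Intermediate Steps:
b(O) = sqrt(-26 + O)
v(n) = n + 2*n**2 (v(n) = (n**2 + n**2) + n = 2*n**2 + n = n + 2*n**2)
A(C, S) = 9 - C
b(8) + A(4, v(-7)) = sqrt(-26 + 8) + (9 - 1*4) = sqrt(-18) + (9 - 4) = 3*I*sqrt(2) + 5 = 5 + 3*I*sqrt(2)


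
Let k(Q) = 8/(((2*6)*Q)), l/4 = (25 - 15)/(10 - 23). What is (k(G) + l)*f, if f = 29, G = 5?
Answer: -16646/195 ≈ -85.364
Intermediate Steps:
l = -40/13 (l = 4*((25 - 15)/(10 - 23)) = 4*(10/(-13)) = 4*(10*(-1/13)) = 4*(-10/13) = -40/13 ≈ -3.0769)
k(Q) = 2/(3*Q) (k(Q) = 8/((12*Q)) = 8*(1/(12*Q)) = 2/(3*Q))
(k(G) + l)*f = ((2/3)/5 - 40/13)*29 = ((2/3)*(1/5) - 40/13)*29 = (2/15 - 40/13)*29 = -574/195*29 = -16646/195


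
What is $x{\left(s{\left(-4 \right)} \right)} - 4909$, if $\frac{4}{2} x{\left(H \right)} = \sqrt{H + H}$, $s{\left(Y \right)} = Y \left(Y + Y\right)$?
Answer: $-4905$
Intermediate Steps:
$s{\left(Y \right)} = 2 Y^{2}$ ($s{\left(Y \right)} = Y 2 Y = 2 Y^{2}$)
$x{\left(H \right)} = \frac{\sqrt{2} \sqrt{H}}{2}$ ($x{\left(H \right)} = \frac{\sqrt{H + H}}{2} = \frac{\sqrt{2 H}}{2} = \frac{\sqrt{2} \sqrt{H}}{2}$)
$x{\left(s{\left(-4 \right)} \right)} - 4909 = \frac{\sqrt{2} \sqrt{2 \left(-4\right)^{2}}}{2} - 4909 = \frac{\sqrt{2} \sqrt{2 \cdot 16}}{2} - 4909 = \frac{\sqrt{2} \sqrt{32}}{2} - 4909 = \frac{\sqrt{2} \cdot 4 \sqrt{2}}{2} - 4909 = 4 - 4909 = -4905$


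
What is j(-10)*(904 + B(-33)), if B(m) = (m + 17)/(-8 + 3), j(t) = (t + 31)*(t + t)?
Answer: -381024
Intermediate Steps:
j(t) = 2*t*(31 + t) (j(t) = (31 + t)*(2*t) = 2*t*(31 + t))
B(m) = -17/5 - m/5 (B(m) = (17 + m)/(-5) = (17 + m)*(-⅕) = -17/5 - m/5)
j(-10)*(904 + B(-33)) = (2*(-10)*(31 - 10))*(904 + (-17/5 - ⅕*(-33))) = (2*(-10)*21)*(904 + (-17/5 + 33/5)) = -420*(904 + 16/5) = -420*4536/5 = -381024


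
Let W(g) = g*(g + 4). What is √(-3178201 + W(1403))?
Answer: 2*I*√301045 ≈ 1097.4*I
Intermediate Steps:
W(g) = g*(4 + g)
√(-3178201 + W(1403)) = √(-3178201 + 1403*(4 + 1403)) = √(-3178201 + 1403*1407) = √(-3178201 + 1974021) = √(-1204180) = 2*I*√301045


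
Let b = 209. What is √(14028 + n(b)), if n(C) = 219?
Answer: 3*√1583 ≈ 119.36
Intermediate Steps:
√(14028 + n(b)) = √(14028 + 219) = √14247 = 3*√1583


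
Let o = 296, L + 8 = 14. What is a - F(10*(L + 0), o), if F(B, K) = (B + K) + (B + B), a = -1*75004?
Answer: -75480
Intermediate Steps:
L = 6 (L = -8 + 14 = 6)
a = -75004
F(B, K) = K + 3*B (F(B, K) = (B + K) + 2*B = K + 3*B)
a - F(10*(L + 0), o) = -75004 - (296 + 3*(10*(6 + 0))) = -75004 - (296 + 3*(10*6)) = -75004 - (296 + 3*60) = -75004 - (296 + 180) = -75004 - 1*476 = -75004 - 476 = -75480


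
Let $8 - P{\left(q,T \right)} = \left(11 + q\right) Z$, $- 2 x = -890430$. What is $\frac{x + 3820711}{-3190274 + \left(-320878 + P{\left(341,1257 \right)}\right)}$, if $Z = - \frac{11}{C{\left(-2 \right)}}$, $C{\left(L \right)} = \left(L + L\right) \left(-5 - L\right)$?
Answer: $- \frac{6398889}{5266232} \approx -1.2151$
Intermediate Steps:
$x = 445215$ ($x = \left(- \frac{1}{2}\right) \left(-890430\right) = 445215$)
$C{\left(L \right)} = 2 L \left(-5 - L\right)$
$Z = - \frac{11}{12}$ ($Z = - \frac{11}{\left(-2\right) \left(-2\right) \left(5 - 2\right)} = - \frac{11}{\left(-2\right) \left(-2\right) 3} = - \frac{11}{12} \approx -0.91667$)
$P{\left(q,T \right)} = \frac{217}{12} + \frac{11 q}{12}$ ($P{\left(q,T \right)} = 8 - \left(11 + q\right) \left(- \frac{11}{12}\right) = 8 - \left(- \frac{121}{12} - \frac{11 q}{12}\right) = 8 + \left(\frac{121}{12} + \frac{11 q}{12}\right) = \frac{217}{12} + \frac{11 q}{12}$)
$\frac{x + 3820711}{-3190274 + \left(-320878 + P{\left(341,1257 \right)}\right)} = \frac{445215 + 3820711}{-3190274 + \left(-320878 + \left(\frac{217}{12} + \frac{11}{12} \cdot 341\right)\right)} = \frac{4265926}{-3190274 + \left(-320878 + \left(\frac{217}{12} + \frac{3751}{12}\right)\right)} = \frac{4265926}{-3190274 + \left(-320878 + \frac{992}{3}\right)} = \frac{4265926}{-3190274 - \frac{961642}{3}} = \frac{4265926}{- \frac{10532464}{3}} = 4265926 \left(- \frac{3}{10532464}\right) = - \frac{6398889}{5266232}$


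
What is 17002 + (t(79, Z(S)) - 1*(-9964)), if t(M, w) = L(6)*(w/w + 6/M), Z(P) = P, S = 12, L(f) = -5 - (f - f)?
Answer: 2129889/79 ≈ 26961.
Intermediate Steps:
L(f) = -5 (L(f) = -5 - 1*0 = -5 + 0 = -5)
t(M, w) = -5 - 30/M (t(M, w) = -5*(w/w + 6/M) = -5*(1 + 6/M) = -5 - 30/M)
17002 + (t(79, Z(S)) - 1*(-9964)) = 17002 + ((-5 - 30/79) - 1*(-9964)) = 17002 + ((-5 - 30*1/79) + 9964) = 17002 + ((-5 - 30/79) + 9964) = 17002 + (-425/79 + 9964) = 17002 + 786731/79 = 2129889/79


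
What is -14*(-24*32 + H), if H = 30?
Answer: 10332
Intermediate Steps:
-14*(-24*32 + H) = -14*(-24*32 + 30) = -14*(-768 + 30) = -14*(-738) = 10332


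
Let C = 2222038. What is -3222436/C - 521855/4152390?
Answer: -207719895179/131810976726 ≈ -1.5759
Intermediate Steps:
-3222436/C - 521855/4152390 = -3222436/2222038 - 521855/4152390 = -3222436*1/2222038 - 521855*1/4152390 = -230174/158717 - 104371/830478 = -207719895179/131810976726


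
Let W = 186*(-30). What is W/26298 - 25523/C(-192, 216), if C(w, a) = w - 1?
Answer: 37229273/281973 ≈ 132.03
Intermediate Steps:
W = -5580
C(w, a) = -1 + w
W/26298 - 25523/C(-192, 216) = -5580/26298 - 25523/(-1 - 192) = -5580*1/26298 - 25523/(-193) = -310/1461 - 25523*(-1/193) = -310/1461 + 25523/193 = 37229273/281973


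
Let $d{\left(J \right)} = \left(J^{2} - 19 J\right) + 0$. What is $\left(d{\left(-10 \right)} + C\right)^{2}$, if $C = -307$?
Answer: $289$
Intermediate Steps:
$d{\left(J \right)} = J^{2} - 19 J$
$\left(d{\left(-10 \right)} + C\right)^{2} = \left(- 10 \left(-19 - 10\right) - 307\right)^{2} = \left(\left(-10\right) \left(-29\right) - 307\right)^{2} = \left(290 - 307\right)^{2} = \left(-17\right)^{2} = 289$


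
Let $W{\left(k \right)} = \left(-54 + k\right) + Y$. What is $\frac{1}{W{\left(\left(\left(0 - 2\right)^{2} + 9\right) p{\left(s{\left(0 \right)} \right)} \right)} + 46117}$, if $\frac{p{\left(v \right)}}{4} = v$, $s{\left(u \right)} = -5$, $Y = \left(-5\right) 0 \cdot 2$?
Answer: $\frac{1}{45803} \approx 2.1833 \cdot 10^{-5}$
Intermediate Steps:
$Y = 0$ ($Y = 0 \cdot 2 = 0$)
$p{\left(v \right)} = 4 v$
$W{\left(k \right)} = -54 + k$ ($W{\left(k \right)} = \left(-54 + k\right) + 0 = -54 + k$)
$\frac{1}{W{\left(\left(\left(0 - 2\right)^{2} + 9\right) p{\left(s{\left(0 \right)} \right)} \right)} + 46117} = \frac{1}{\left(-54 + \left(\left(0 - 2\right)^{2} + 9\right) 4 \left(-5\right)\right) + 46117} = \frac{1}{\left(-54 + \left(\left(-2\right)^{2} + 9\right) \left(-20\right)\right) + 46117} = \frac{1}{\left(-54 + \left(4 + 9\right) \left(-20\right)\right) + 46117} = \frac{1}{\left(-54 + 13 \left(-20\right)\right) + 46117} = \frac{1}{\left(-54 - 260\right) + 46117} = \frac{1}{-314 + 46117} = \frac{1}{45803}$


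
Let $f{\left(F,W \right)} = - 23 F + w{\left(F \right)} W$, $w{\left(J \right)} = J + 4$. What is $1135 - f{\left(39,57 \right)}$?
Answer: $-419$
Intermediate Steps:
$w{\left(J \right)} = 4 + J$
$f{\left(F,W \right)} = - 23 F + W \left(4 + F\right)$ ($f{\left(F,W \right)} = - 23 F + \left(4 + F\right) W = - 23 F + W \left(4 + F\right)$)
$1135 - f{\left(39,57 \right)} = 1135 - \left(\left(-23\right) 39 + 57 \left(4 + 39\right)\right) = 1135 - \left(-897 + 57 \cdot 43\right) = 1135 - \left(-897 + 2451\right) = 1135 - 1554 = -419$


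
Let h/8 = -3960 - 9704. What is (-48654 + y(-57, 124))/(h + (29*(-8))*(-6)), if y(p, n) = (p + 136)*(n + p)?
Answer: 43361/107920 ≈ 0.40179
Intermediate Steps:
y(p, n) = (136 + p)*(n + p)
h = -109312 (h = 8*(-3960 - 9704) = 8*(-13664) = -109312)
(-48654 + y(-57, 124))/(h + (29*(-8))*(-6)) = (-48654 + ((-57)² + 136*124 + 136*(-57) + 124*(-57)))/(-109312 + (29*(-8))*(-6)) = (-48654 + (3249 + 16864 - 7752 - 7068))/(-109312 - 232*(-6)) = (-48654 + 5293)/(-109312 + 1392) = -43361/(-107920) = -43361*(-1/107920) = 43361/107920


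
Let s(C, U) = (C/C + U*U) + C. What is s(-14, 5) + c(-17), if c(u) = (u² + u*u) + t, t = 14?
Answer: 604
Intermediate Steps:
c(u) = 14 + 2*u² (c(u) = (u² + u*u) + 14 = (u² + u²) + 14 = 2*u² + 14 = 14 + 2*u²)
s(C, U) = 1 + C + U² (s(C, U) = (1 + U²) + C = 1 + C + U²)
s(-14, 5) + c(-17) = (1 - 14 + 5²) + (14 + 2*(-17)²) = (1 - 14 + 25) + (14 + 2*289) = 12 + (14 + 578) = 12 + 592 = 604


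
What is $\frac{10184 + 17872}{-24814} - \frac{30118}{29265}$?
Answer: $- \frac{784203446}{363090855} \approx -2.1598$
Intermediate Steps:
$\frac{10184 + 17872}{-24814} - \frac{30118}{29265} = 28056 \left(- \frac{1}{24814}\right) - \frac{30118}{29265} = - \frac{14028}{12407} - \frac{30118}{29265} = - \frac{784203446}{363090855}$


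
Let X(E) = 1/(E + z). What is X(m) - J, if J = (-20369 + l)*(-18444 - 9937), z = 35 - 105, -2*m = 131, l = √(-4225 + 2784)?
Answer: -156663091621/271 + 28381*I*√1441 ≈ -5.7809e+8 + 1.0774e+6*I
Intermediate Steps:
l = I*√1441 (l = √(-1441) = I*√1441 ≈ 37.961*I)
m = -131/2 (m = -½*131 = -131/2 ≈ -65.500)
z = -70
X(E) = 1/(-70 + E) (X(E) = 1/(E - 70) = 1/(-70 + E))
J = 578092589 - 28381*I*√1441 (J = (-20369 + I*√1441)*(-18444 - 9937) = (-20369 + I*√1441)*(-28381) = 578092589 - 28381*I*√1441 ≈ 5.7809e+8 - 1.0774e+6*I)
X(m) - J = 1/(-70 - 131/2) - (578092589 - 28381*I*√1441) = 1/(-271/2) + (-578092589 + 28381*I*√1441) = -2/271 + (-578092589 + 28381*I*√1441) = -156663091621/271 + 28381*I*√1441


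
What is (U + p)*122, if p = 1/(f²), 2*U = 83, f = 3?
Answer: 45689/9 ≈ 5076.6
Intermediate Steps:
U = 83/2 (U = (½)*83 = 83/2 ≈ 41.500)
p = ⅑ (p = 1/(3²) = 1/9 = ⅑ ≈ 0.11111)
(U + p)*122 = (83/2 + ⅑)*122 = (749/18)*122 = 45689/9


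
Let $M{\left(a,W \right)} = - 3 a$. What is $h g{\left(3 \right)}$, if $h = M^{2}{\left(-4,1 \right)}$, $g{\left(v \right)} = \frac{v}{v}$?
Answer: $144$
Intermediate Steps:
$g{\left(v \right)} = 1$
$h = 144$ ($h = \left(\left(-3\right) \left(-4\right)\right)^{2} = 12^{2} = 144$)
$h g{\left(3 \right)} = 144 \cdot 1 = 144$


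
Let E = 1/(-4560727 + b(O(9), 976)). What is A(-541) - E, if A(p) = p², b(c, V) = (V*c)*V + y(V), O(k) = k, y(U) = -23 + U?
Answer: 1174648852209/4013410 ≈ 2.9268e+5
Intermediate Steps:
b(c, V) = -23 + V + c*V² (b(c, V) = (V*c)*V + (-23 + V) = c*V² + (-23 + V) = -23 + V + c*V²)
E = 1/4013410 (E = 1/(-4560727 + (-23 + 976 + 9*976²)) = 1/(-4560727 + (-23 + 976 + 9*952576)) = 1/(-4560727 + (-23 + 976 + 8573184)) = 1/(-4560727 + 8574137) = 1/4013410 ≈ 2.4916e-7)
A(-541) - E = (-541)² - 1*1/4013410 = 292681 - 1/4013410 = 1174648852209/4013410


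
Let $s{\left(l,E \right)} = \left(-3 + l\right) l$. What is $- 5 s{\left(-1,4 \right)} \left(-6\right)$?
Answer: $120$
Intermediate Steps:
$s{\left(l,E \right)} = l \left(-3 + l\right)$
$- 5 s{\left(-1,4 \right)} \left(-6\right) = - 5 \left(- (-3 - 1)\right) \left(-6\right) = - 5 \left(\left(-1\right) \left(-4\right)\right) \left(-6\right) = \left(-5\right) 4 \left(-6\right) = \left(-20\right) \left(-6\right) = 120$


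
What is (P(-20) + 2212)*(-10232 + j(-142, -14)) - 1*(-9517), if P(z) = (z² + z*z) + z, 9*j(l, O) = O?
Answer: -275483531/9 ≈ -3.0609e+7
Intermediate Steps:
j(l, O) = O/9
P(z) = z + 2*z² (P(z) = (z² + z²) + z = 2*z² + z = z + 2*z²)
(P(-20) + 2212)*(-10232 + j(-142, -14)) - 1*(-9517) = (-20*(1 + 2*(-20)) + 2212)*(-10232 + (⅑)*(-14)) - 1*(-9517) = (-20*(1 - 40) + 2212)*(-10232 - 14/9) + 9517 = (-20*(-39) + 2212)*(-92102/9) + 9517 = (780 + 2212)*(-92102/9) + 9517 = 2992*(-92102/9) + 9517 = -275569184/9 + 9517 = -275483531/9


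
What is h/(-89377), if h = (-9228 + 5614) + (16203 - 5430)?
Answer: -7159/89377 ≈ -0.080099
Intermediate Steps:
h = 7159 (h = -3614 + 10773 = 7159)
h/(-89377) = 7159/(-89377) = 7159*(-1/89377) = -7159/89377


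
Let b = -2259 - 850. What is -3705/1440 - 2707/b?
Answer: -508051/298464 ≈ -1.7022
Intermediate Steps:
b = -3109
-3705/1440 - 2707/b = -3705/1440 - 2707/(-3109) = -3705*1/1440 - 2707*(-1/3109) = -247/96 + 2707/3109 = -508051/298464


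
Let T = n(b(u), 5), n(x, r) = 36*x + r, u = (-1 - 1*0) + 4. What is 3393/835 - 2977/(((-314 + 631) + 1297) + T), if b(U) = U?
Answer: 3373916/1442045 ≈ 2.3397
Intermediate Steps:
u = 3 (u = (-1 + 0) + 4 = -1 + 4 = 3)
n(x, r) = r + 36*x
T = 113 (T = 5 + 36*3 = 5 + 108 = 113)
3393/835 - 2977/(((-314 + 631) + 1297) + T) = 3393/835 - 2977/(((-314 + 631) + 1297) + 113) = 3393*(1/835) - 2977/((317 + 1297) + 113) = 3393/835 - 2977/(1614 + 113) = 3393/835 - 2977/1727 = 3373916/1442045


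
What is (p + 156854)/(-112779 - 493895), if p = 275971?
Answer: -432825/606674 ≈ -0.71344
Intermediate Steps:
(p + 156854)/(-112779 - 493895) = (275971 + 156854)/(-112779 - 493895) = 432825/(-606674) = 432825*(-1/606674) = -432825/606674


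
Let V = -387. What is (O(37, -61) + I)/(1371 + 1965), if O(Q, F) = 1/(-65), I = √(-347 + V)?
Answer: -1/216840 + I*√734/3336 ≈ -4.6117e-6 + 0.0081212*I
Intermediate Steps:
I = I*√734 (I = √(-347 - 387) = √(-734) = I*√734 ≈ 27.092*I)
O(Q, F) = -1/65
(O(37, -61) + I)/(1371 + 1965) = (-1/65 + I*√734)/(1371 + 1965) = (-1/65 + I*√734)/3336 = (-1/65 + I*√734)*(1/3336) = -1/216840 + I*√734/3336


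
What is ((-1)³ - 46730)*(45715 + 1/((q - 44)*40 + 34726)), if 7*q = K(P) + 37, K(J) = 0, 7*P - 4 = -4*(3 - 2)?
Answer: -165380121687349/77414 ≈ -2.1363e+9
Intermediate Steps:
P = 0 (P = 4/7 + (-4*(3 - 2))/7 = 4/7 + (-4*1)/7 = 4/7 + (⅐)*(-4) = 4/7 - 4/7 = 0)
q = 37/7 (q = (0 + 37)/7 = (⅐)*37 = 37/7 ≈ 5.2857)
((-1)³ - 46730)*(45715 + 1/((q - 44)*40 + 34726)) = ((-1)³ - 46730)*(45715 + 1/((37/7 - 44)*40 + 34726)) = (-1 - 46730)*(45715 + 1/(-271/7*40 + 34726)) = -46731*(45715 + 1/(-10840/7 + 34726)) = -46731*(45715 + 1/(232242/7)) = -46731*(45715 + 7/232242) = -46731*10616943037/232242 = -165380121687349/77414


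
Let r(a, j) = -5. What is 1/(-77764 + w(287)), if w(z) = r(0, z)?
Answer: -1/77769 ≈ -1.2859e-5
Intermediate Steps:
w(z) = -5
1/(-77764 + w(287)) = 1/(-77764 - 5) = 1/(-77769) = -1/77769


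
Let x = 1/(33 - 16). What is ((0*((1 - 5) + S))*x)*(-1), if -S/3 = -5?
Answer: 0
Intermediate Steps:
S = 15 (S = -3*(-5) = 15)
x = 1/17 ≈ 0.058824
((0*((1 - 5) + S))*x)*(-1) = ((0*((1 - 5) + 15))*(1/17))*(-1) = ((0*(-4 + 15))*(1/17))*(-1) = ((0*11)*(1/17))*(-1) = (0*(1/17))*(-1) = 0*(-1) = 0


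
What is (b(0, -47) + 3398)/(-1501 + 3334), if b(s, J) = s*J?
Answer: 3398/1833 ≈ 1.8538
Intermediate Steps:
b(s, J) = J*s
(b(0, -47) + 3398)/(-1501 + 3334) = (-47*0 + 3398)/(-1501 + 3334) = (0 + 3398)/1833 = 3398*(1/1833) = 3398/1833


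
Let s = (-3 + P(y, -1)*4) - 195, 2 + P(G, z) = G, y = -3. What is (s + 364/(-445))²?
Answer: 9481695876/198025 ≈ 47881.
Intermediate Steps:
P(G, z) = -2 + G
s = -218 (s = (-3 + (-2 - 3)*4) - 195 = (-3 - 5*4) - 195 = (-3 - 20) - 195 = -23 - 195 = -218)
(s + 364/(-445))² = (-218 + 364/(-445))² = (-218 + 364*(-1/445))² = (-218 - 364/445)² = (-97374/445)² = 9481695876/198025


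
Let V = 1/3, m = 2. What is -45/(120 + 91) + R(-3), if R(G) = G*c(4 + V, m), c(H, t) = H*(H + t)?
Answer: -52252/633 ≈ -82.547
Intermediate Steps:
V = ⅓ ≈ 0.33333
R(G) = 247*G/9 (R(G) = G*((4 + ⅓)*((4 + ⅓) + 2)) = G*(13*(13/3 + 2)/3) = G*((13/3)*(19/3)) = G*(247/9) = 247*G/9)
-45/(120 + 91) + R(-3) = -45/(120 + 91) + (247/9)*(-3) = -45/211 - 247/3 = -52252/633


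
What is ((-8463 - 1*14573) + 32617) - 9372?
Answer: 209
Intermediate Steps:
((-8463 - 1*14573) + 32617) - 9372 = ((-8463 - 14573) + 32617) - 9372 = (-23036 + 32617) - 9372 = 9581 - 9372 = 209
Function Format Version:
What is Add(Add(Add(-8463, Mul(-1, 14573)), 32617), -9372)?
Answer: 209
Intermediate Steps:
Add(Add(Add(-8463, Mul(-1, 14573)), 32617), -9372) = Add(Add(Add(-8463, -14573), 32617), -9372) = Add(Add(-23036, 32617), -9372) = Add(9581, -9372) = 209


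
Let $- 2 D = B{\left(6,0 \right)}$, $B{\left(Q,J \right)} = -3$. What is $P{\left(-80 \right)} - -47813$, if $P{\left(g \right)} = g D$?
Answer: $47693$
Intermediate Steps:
$D = \frac{3}{2}$ ($D = \left(- \frac{1}{2}\right) \left(-3\right) = \frac{3}{2} \approx 1.5$)
$P{\left(g \right)} = \frac{3 g}{2}$ ($P{\left(g \right)} = g \frac{3}{2} = \frac{3 g}{2}$)
$P{\left(-80 \right)} - -47813 = \frac{3}{2} \left(-80\right) - -47813 = -120 + 47813 = 47693$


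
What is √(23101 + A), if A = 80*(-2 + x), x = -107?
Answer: √14381 ≈ 119.92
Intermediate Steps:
A = -8720 (A = 80*(-2 - 107) = 80*(-109) = -8720)
√(23101 + A) = √(23101 - 8720) = √14381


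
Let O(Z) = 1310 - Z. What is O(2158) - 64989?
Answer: -65837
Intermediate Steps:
O(2158) - 64989 = (1310 - 1*2158) - 64989 = (1310 - 2158) - 64989 = -848 - 64989 = -65837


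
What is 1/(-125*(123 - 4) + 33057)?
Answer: 1/18182 ≈ 5.4999e-5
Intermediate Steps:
1/(-125*(123 - 4) + 33057) = 1/(-125*119 + 33057) = 1/(-14875 + 33057) = 1/18182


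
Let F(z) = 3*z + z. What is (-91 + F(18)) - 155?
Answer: -174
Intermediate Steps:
F(z) = 4*z
(-91 + F(18)) - 155 = (-91 + 4*18) - 155 = (-91 + 72) - 155 = -19 - 155 = -174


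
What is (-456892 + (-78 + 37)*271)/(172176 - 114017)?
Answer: -468003/58159 ≈ -8.0470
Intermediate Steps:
(-456892 + (-78 + 37)*271)/(172176 - 114017) = (-456892 - 41*271)/58159 = (-456892 - 11111)*(1/58159) = -468003*1/58159 = -468003/58159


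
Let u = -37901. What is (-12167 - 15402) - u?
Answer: 10332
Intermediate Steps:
(-12167 - 15402) - u = (-12167 - 15402) - 1*(-37901) = -27569 + 37901 = 10332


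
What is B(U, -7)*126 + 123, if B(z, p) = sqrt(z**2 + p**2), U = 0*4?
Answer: 1005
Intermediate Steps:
U = 0
B(z, p) = sqrt(p**2 + z**2)
B(U, -7)*126 + 123 = sqrt((-7)**2 + 0**2)*126 + 123 = sqrt(49 + 0)*126 + 123 = sqrt(49)*126 + 123 = 7*126 + 123 = 882 + 123 = 1005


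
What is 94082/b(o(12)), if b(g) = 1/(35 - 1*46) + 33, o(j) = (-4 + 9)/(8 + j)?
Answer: 517451/181 ≈ 2858.8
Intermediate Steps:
o(j) = 5/(8 + j)
b(g) = 362/11 (b(g) = 1/(35 - 46) + 33 = 1/(-11) + 33 = -1/11 + 33 = 362/11)
94082/b(o(12)) = 94082/(362/11) = 94082*(11/362) = 517451/181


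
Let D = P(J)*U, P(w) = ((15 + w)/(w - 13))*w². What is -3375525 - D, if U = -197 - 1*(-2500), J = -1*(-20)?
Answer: -7981525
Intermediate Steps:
J = 20
P(w) = w²*(15 + w)/(-13 + w) (P(w) = ((15 + w)/(-13 + w))*w² = w²*(15 + w)/(-13 + w))
U = 2303 (U = -197 + 2500 = 2303)
D = 4606000 (D = (20²*(15 + 20)/(-13 + 20))*2303 = (400*35/7)*2303 = (400*(⅐)*35)*2303 = 2000*2303 = 4606000)
-3375525 - D = -3375525 - 1*4606000 = -3375525 - 4606000 = -7981525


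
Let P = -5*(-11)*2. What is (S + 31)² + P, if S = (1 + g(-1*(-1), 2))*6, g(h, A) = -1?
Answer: 1071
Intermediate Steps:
P = 110 (P = 55*2 = 110)
S = 0 (S = (1 - 1)*6 = 0*6 = 0)
(S + 31)² + P = (0 + 31)² + 110 = 31² + 110 = 961 + 110 = 1071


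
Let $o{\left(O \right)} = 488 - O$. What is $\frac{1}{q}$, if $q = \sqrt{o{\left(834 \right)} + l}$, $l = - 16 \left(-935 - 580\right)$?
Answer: $\frac{\sqrt{23894}}{23894} \approx 0.0064693$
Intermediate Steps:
$l = 24240$ ($l = \left(-16\right) \left(-1515\right) = 24240$)
$q = \sqrt{23894}$ ($q = \sqrt{\left(488 - 834\right) + 24240} = \sqrt{-346 + 24240} = \sqrt{23894} \approx 154.58$)
$\frac{1}{q} = \frac{1}{\sqrt{23894}} = \frac{\sqrt{23894}}{23894}$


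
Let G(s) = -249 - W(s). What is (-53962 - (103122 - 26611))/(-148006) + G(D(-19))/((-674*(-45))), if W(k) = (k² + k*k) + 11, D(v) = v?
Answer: 1905952099/2244510990 ≈ 0.84916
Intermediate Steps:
W(k) = 11 + 2*k² (W(k) = (k² + k²) + 11 = 2*k² + 11 = 11 + 2*k²)
G(s) = -260 - 2*s² (G(s) = -249 - (11 + 2*s²) = -249 + (-11 - 2*s²) = -260 - 2*s²)
(-53962 - (103122 - 26611))/(-148006) + G(D(-19))/((-674*(-45))) = (-53962 - (103122 - 26611))/(-148006) + (-260 - 2*(-19)²)/((-674*(-45))) = (-53962 - 1*76511)*(-1/148006) + (-260 - 2*361)/30330 = (-53962 - 76511)*(-1/148006) + (-260 - 722)*(1/30330) = -130473*(-1/148006) - 982*1/30330 = 130473/148006 - 491/15165 = 1905952099/2244510990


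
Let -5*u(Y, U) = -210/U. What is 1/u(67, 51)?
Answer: 17/14 ≈ 1.2143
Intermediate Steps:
u(Y, U) = 42/U (u(Y, U) = -(-42)/U = 42/U)
1/u(67, 51) = 1/(42/51) = 1/(42*(1/51)) = 1/(14/17) = 17/14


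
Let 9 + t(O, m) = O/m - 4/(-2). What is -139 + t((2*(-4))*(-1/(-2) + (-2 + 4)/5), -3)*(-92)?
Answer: 1421/5 ≈ 284.20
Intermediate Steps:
t(O, m) = -7 + O/m (t(O, m) = -9 + (O/m - 4/(-2)) = -9 + (O/m - 4*(-1/2)) = -9 + (O/m + 2) = -9 + (2 + O/m) = -7 + O/m)
-139 + t((2*(-4))*(-1/(-2) + (-2 + 4)/5), -3)*(-92) = -139 + (-7 + ((2*(-4))*(-1/(-2) + (-2 + 4)/5))/(-3))*(-92) = -139 + (-7 - 8*(-1*(-1/2) + 2*(1/5))*(-1/3))*(-92) = -139 + (-7 - 8*(1/2 + 2/5)*(-1/3))*(-92) = -139 + (-7 - 8*9/10*(-1/3))*(-92) = -139 + (-7 - 36/5*(-1/3))*(-92) = -139 + (-7 + 12/5)*(-92) = -139 - 23/5*(-92) = -139 + 2116/5 = 1421/5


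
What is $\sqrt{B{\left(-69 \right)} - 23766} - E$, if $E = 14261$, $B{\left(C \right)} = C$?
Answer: $-14261 + i \sqrt{23835} \approx -14261.0 + 154.39 i$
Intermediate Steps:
$\sqrt{B{\left(-69 \right)} - 23766} - E = \sqrt{-69 - 23766} - 14261 = \sqrt{-23835} - 14261 = i \sqrt{23835} - 14261 = -14261 + i \sqrt{23835}$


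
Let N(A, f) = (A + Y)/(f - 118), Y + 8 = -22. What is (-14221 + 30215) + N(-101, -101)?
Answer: 3502817/219 ≈ 15995.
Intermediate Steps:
Y = -30 (Y = -8 - 22 = -30)
N(A, f) = (-30 + A)/(-118 + f) (N(A, f) = (A - 30)/(f - 118) = (-30 + A)/(-118 + f))
(-14221 + 30215) + N(-101, -101) = (-14221 + 30215) + (-30 - 101)/(-118 - 101) = 15994 - 131/(-219) = 15994 - 1/219*(-131) = 15994 + 131/219 = 3502817/219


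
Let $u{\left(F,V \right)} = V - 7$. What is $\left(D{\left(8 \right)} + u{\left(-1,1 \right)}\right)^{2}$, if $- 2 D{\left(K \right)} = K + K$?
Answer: $196$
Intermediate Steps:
$D{\left(K \right)} = - K$ ($D{\left(K \right)} = - \frac{K + K}{2} = - \frac{2 K}{2} = - K$)
$u{\left(F,V \right)} = -7 + V$
$\left(D{\left(8 \right)} + u{\left(-1,1 \right)}\right)^{2} = \left(\left(-1\right) 8 + \left(-7 + 1\right)\right)^{2} = \left(-8 - 6\right)^{2} = \left(-14\right)^{2} = 196$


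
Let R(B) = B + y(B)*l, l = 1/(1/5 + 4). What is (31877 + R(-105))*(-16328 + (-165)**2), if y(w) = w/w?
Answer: 7270663649/21 ≈ 3.4622e+8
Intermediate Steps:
l = 5/21 (l = 1/(1/5 + 4) = 1/(21/5) = 5/21 ≈ 0.23810)
y(w) = 1
R(B) = 5/21 + B (R(B) = B + 1*(5/21) = B + 5/21 = 5/21 + B)
(31877 + R(-105))*(-16328 + (-165)**2) = (31877 + (5/21 - 105))*(-16328 + (-165)**2) = (31877 - 2200/21)*(-16328 + 27225) = (667217/21)*10897 = 7270663649/21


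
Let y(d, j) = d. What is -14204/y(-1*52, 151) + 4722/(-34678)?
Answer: 61540096/225407 ≈ 273.02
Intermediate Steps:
-14204/y(-1*52, 151) + 4722/(-34678) = -14204/((-1*52)) + 4722/(-34678) = -14204/(-52) + 4722*(-1/34678) = -14204*(-1/52) - 2361/17339 = 3551/13 - 2361/17339 = 61540096/225407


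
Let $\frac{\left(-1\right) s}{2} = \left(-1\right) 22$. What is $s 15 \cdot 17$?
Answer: $11220$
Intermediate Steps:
$s = 44$ ($s = - 2 \left(\left(-1\right) 22\right) = \left(-2\right) \left(-22\right) = 44$)
$s 15 \cdot 17 = 44 \cdot 15 \cdot 17 = 660 \cdot 17 = 11220$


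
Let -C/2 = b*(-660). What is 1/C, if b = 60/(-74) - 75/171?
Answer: -703/1159400 ≈ -0.00060635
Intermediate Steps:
b = -2635/2109 (b = 60*(-1/74) - 75*1/171 = -30/37 - 25/57 = -2635/2109 ≈ -1.2494)
C = -1159400/703 (C = -(-5270)*(-660)/2109 = -2*579700/703 = -1159400/703 ≈ -1649.2)
1/C = 1/(-1159400/703) = -703/1159400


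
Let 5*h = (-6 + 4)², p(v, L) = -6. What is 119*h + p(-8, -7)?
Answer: 446/5 ≈ 89.200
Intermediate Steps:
h = ⅘ (h = (-6 + 4)²/5 = (⅕)*(-2)² = (⅕)*4 = ⅘ ≈ 0.80000)
119*h + p(-8, -7) = 119*(⅘) - 6 = 476/5 - 6 = 446/5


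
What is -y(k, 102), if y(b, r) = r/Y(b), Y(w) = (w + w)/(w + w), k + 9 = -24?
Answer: -102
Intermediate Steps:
k = -33 (k = -9 - 24 = -33)
Y(w) = 1 (Y(w) = (2*w)/((2*w)) = (2*w)*(1/(2*w)) = 1)
y(b, r) = r (y(b, r) = r/1 = r*1 = r)
-y(k, 102) = -1*102 = -102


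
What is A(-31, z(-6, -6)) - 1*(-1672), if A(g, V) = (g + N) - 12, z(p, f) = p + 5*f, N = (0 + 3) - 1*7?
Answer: 1625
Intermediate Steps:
N = -4 (N = 3 - 7 = -4)
A(g, V) = -16 + g (A(g, V) = (g - 4) - 12 = (-4 + g) - 12 = -16 + g)
A(-31, z(-6, -6)) - 1*(-1672) = (-16 - 31) - 1*(-1672) = -47 + 1672 = 1625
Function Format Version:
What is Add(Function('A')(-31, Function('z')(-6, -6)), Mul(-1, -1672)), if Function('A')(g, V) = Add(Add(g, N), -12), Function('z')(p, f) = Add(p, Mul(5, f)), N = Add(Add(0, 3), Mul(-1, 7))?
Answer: 1625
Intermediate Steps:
N = -4 (N = Add(3, -7) = -4)
Function('A')(g, V) = Add(-16, g) (Function('A')(g, V) = Add(Add(g, -4), -12) = Add(Add(-4, g), -12) = Add(-16, g))
Add(Function('A')(-31, Function('z')(-6, -6)), Mul(-1, -1672)) = Add(Add(-16, -31), Mul(-1, -1672)) = Add(-47, 1672) = 1625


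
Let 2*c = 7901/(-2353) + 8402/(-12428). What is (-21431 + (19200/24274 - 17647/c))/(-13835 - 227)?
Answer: 698287256729321/774342100837146 ≈ 0.90178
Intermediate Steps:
c = -4537059/2249468 (c = (7901/(-2353) + 8402/(-12428))/2 = (7901*(-1/2353) + 8402*(-1/12428))/2 = (-7901/2353 - 4201/6214)/2 = (½)*(-4537059/1124734) = -4537059/2249468 ≈ -2.0169)
(-21431 + (19200/24274 - 17647/c))/(-13835 - 227) = (-21431 + (19200/24274 - 17647/(-4537059/2249468)))/(-13835 - 227) = (-21431 + (19200*(1/24274) - 17647*(-2249468/4537059)))/(-14062) = (-21431 + (9600/12137 + 39696361796/4537059))*(-1/14062) = (-21431 + 481838298884452/55066285083)*(-1/14062) = -698287256729321/55066285083*(-1/14062) = 698287256729321/774342100837146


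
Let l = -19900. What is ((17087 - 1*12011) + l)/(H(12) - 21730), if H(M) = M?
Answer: 7412/10859 ≈ 0.68257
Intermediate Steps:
((17087 - 1*12011) + l)/(H(12) - 21730) = ((17087 - 1*12011) - 19900)/(12 - 21730) = ((17087 - 12011) - 19900)/(-21718) = (5076 - 19900)*(-1/21718) = -14824*(-1/21718) = 7412/10859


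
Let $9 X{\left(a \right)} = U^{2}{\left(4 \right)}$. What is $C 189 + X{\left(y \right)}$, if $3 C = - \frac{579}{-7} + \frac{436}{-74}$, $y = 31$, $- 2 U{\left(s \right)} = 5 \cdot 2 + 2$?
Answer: $\frac{179221}{37} \approx 4843.8$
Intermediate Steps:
$U{\left(s \right)} = -6$ ($U{\left(s \right)} = - \frac{5 \cdot 2 + 2}{2} = - \frac{10 + 2}{2} = \left(- \frac{1}{2}\right) 12 = -6$)
$X{\left(a \right)} = 4$ ($X{\left(a \right)} = \frac{\left(-6\right)^{2}}{9} = \frac{1}{9} \cdot 36 = 4$)
$C = \frac{19897}{777}$ ($C = \frac{- \frac{579}{-7} + \frac{436}{-74}}{3} = \frac{\left(-579\right) \left(- \frac{1}{7}\right) + 436 \left(- \frac{1}{74}\right)}{3} = \frac{\frac{579}{7} - \frac{218}{37}}{3} = \frac{1}{3} \cdot \frac{19897}{259} = \frac{19897}{777} \approx 25.607$)
$C 189 + X{\left(y \right)} = \frac{19897}{777} \cdot 189 + 4 = \frac{179073}{37} + 4 = \frac{179221}{37}$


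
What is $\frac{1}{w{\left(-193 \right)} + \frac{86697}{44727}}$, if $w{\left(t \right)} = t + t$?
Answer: $- \frac{14909}{5725975} \approx -0.0026037$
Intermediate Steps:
$w{\left(t \right)} = 2 t$
$\frac{1}{w{\left(-193 \right)} + \frac{86697}{44727}} = \frac{1}{2 \left(-193\right) + \frac{86697}{44727}} = \frac{1}{-386 + 86697 \cdot \frac{1}{44727}} = \frac{1}{-386 + \frac{28899}{14909}} = \frac{1}{- \frac{5725975}{14909}} = - \frac{14909}{5725975}$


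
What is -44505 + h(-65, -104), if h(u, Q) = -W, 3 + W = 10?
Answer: -44512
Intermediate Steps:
W = 7 (W = -3 + 10 = 7)
h(u, Q) = -7 (h(u, Q) = -1*7 = -7)
-44505 + h(-65, -104) = -44505 - 7 = -44512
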